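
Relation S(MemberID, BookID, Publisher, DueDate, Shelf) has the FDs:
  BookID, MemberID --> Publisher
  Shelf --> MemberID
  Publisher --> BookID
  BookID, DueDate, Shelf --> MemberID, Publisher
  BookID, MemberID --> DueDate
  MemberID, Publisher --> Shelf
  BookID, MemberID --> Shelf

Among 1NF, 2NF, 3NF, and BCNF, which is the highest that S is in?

Candidate keys: {BookID, MemberID}, {BookID, Shelf}, {MemberID, Publisher}, {Publisher, Shelf}. Prime attributes: {BookID, MemberID, Publisher, Shelf}.
Shelf --> MemberID: {Shelf}⁺ = {MemberID, Shelf}, which is not all of the attributes, so the left side is not a superkey — BCNF is violated.
Since {MemberID} ⊆ prime attributes and every other non-superkey FD also has a prime right side, the schema is in 3NF.

3NF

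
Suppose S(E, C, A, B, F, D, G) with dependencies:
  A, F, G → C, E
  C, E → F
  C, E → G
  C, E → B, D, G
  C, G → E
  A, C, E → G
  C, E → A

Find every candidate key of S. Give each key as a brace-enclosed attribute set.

Closure of {C, E} is {A, B, C, D, E, F, G}, the whole schema; {C, E} is a candidate key.
Closure of {C, G} is {A, B, C, D, E, F, G}, the whole schema; {C, G} is a candidate key.
Closure of {A, F, G} is {A, B, C, D, E, F, G}, the whole schema; {A, F, G} is a candidate key.
No proper subset of any of these is a key, and no other minimal superkey exists.

{A, F, G}, {C, E}, {C, G}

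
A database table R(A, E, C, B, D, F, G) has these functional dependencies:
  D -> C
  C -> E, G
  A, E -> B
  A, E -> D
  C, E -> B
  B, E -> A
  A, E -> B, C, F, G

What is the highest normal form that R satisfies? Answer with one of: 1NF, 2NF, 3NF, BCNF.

Candidate keys: {A, E}, {B, E}, {C}, {D}. Prime attributes: {A, B, C, D, E}.
The left-hand side of every FD is a superkey, so BCNF is satisfied.

BCNF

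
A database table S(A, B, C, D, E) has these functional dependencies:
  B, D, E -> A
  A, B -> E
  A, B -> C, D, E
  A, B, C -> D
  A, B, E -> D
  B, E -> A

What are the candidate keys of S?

{B} never appears on the right of any FD, so every key must include it.
Closure of {A, B} is {A, B, C, D, E}, the whole schema; {A, B} is a candidate key.
Closure of {B, E} is {A, B, C, D, E}, the whole schema; {B, E} is a candidate key.
Any other superkey properly contains one of these, so there are no further candidate keys.

{A, B}, {B, E}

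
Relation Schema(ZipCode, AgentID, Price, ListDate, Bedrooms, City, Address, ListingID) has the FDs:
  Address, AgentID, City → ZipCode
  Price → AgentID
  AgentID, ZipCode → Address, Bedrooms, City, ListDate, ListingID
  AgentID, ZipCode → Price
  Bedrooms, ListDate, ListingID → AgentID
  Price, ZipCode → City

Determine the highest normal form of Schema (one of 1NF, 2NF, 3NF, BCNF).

3NF

Candidate keys: {Address, AgentID, City}, {Address, Bedrooms, City, ListDate, ListingID}, {Address, City, Price}, {AgentID, ZipCode}, {Bedrooms, ListDate, ListingID, ZipCode}, {Price, ZipCode}. Prime attributes: {Address, AgentID, Bedrooms, City, ListDate, ListingID, Price, ZipCode}.
For Price → AgentID we have {Price}⁺ = {AgentID, Price}; {Price} is not a superkey, so BCNF fails.
But every attribute on its right side ({AgentID}) is prime, and the same holds for every other non-superkey FD, so 3NF still holds.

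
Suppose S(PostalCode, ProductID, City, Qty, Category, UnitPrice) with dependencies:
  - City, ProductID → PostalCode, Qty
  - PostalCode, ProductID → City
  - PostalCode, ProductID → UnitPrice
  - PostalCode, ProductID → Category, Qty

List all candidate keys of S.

{City, ProductID}, {PostalCode, ProductID}

{ProductID} never appears on the right of any FD, so every key must include it.
{City, ProductID}⁺ = {Category, City, PostalCode, ProductID, Qty, UnitPrice} — all of the relation — so {City, ProductID} is a candidate key.
{PostalCode, ProductID}⁺ = {Category, City, PostalCode, ProductID, Qty, UnitPrice} — all of the relation — so {PostalCode, ProductID} is a candidate key.
Any other superkey properly contains one of these, so there are no further candidate keys.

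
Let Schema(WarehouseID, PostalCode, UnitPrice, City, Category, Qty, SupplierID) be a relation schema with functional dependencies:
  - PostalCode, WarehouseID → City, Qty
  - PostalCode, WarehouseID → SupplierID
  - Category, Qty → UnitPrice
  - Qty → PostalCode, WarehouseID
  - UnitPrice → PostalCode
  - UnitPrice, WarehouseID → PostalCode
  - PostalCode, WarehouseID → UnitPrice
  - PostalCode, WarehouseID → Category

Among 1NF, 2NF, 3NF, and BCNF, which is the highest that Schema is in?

Candidate keys: {PostalCode, WarehouseID}, {Qty}, {UnitPrice, WarehouseID}. Prime attributes: {PostalCode, Qty, UnitPrice, WarehouseID}.
For UnitPrice → PostalCode we have {UnitPrice}⁺ = {PostalCode, UnitPrice}; {UnitPrice} is not a superkey, so BCNF fails.
Since {PostalCode} ⊆ prime attributes and every other non-superkey FD also has a prime right side, the schema is in 3NF.

3NF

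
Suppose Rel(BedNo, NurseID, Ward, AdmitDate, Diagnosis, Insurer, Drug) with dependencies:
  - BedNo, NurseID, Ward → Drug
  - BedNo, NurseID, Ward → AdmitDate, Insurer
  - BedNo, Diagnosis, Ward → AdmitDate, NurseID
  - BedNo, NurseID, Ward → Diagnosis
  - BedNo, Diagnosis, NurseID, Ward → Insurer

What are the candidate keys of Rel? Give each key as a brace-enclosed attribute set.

No FD produces {BedNo, Ward}, so they must be in every candidate key.
{BedNo, Diagnosis, Ward} is a candidate key since {BedNo, Diagnosis, Ward}⁺ = {AdmitDate, BedNo, Diagnosis, Drug, Insurer, NurseID, Ward} covers every attribute.
{BedNo, NurseID, Ward} is a candidate key since {BedNo, NurseID, Ward}⁺ = {AdmitDate, BedNo, Diagnosis, Drug, Insurer, NurseID, Ward} covers every attribute.
These are minimal and exhaustive — every other superkey contains one of them.

{BedNo, Diagnosis, Ward}, {BedNo, NurseID, Ward}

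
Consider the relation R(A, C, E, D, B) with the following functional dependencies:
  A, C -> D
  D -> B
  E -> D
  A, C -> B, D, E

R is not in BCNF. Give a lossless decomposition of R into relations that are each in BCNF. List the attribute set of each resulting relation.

{A, C, E}; {B, D}; {D, E}

Candidate key of the original relation: {A, C}.
{A, B, C, D, E}: {D} determines {B, D} here but is not a superkey — split on D -> B, giving {B, D} and {A, C, D, E}.
{B, D}: every determinant is a superkey — BCNF.
{A, C, D, E}: {E} determines {D, E} here but is not a superkey — split on E -> D, giving {D, E} and {A, C, E}.
{D, E}: every determinant is a superkey — BCNF.
{A, C, E}: every determinant is a superkey — BCNF.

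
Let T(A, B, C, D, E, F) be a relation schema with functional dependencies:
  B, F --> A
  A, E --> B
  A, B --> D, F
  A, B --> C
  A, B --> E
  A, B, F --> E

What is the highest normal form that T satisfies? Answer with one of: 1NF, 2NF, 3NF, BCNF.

BCNF

Candidate keys: {A, B}, {A, E}, {B, F}. Prime attributes: {A, B, E, F}.
The left-hand side of every FD is a superkey, so BCNF is satisfied.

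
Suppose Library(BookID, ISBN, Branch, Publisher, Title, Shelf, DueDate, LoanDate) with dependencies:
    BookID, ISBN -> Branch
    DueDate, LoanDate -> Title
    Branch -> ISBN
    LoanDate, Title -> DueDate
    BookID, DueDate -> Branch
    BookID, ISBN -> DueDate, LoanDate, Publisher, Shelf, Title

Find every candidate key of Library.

Attributes never on any right-hand side: {BookID} — every candidate key must contain it.
{BookID, Branch} is a candidate key since {BookID, Branch}⁺ = {BookID, Branch, DueDate, ISBN, LoanDate, Publisher, Shelf, Title} covers every attribute.
{BookID, DueDate} is a candidate key since {BookID, DueDate}⁺ = {BookID, Branch, DueDate, ISBN, LoanDate, Publisher, Shelf, Title} covers every attribute.
{BookID, ISBN} is a candidate key since {BookID, ISBN}⁺ = {BookID, Branch, DueDate, ISBN, LoanDate, Publisher, Shelf, Title} covers every attribute.
{BookID, LoanDate, Title} is a candidate key since {BookID, LoanDate, Title}⁺ = {BookID, Branch, DueDate, ISBN, LoanDate, Publisher, Shelf, Title} covers every attribute.
No proper subset of any of these is a key, and no other minimal superkey exists.

{BookID, Branch}, {BookID, DueDate}, {BookID, ISBN}, {BookID, LoanDate, Title}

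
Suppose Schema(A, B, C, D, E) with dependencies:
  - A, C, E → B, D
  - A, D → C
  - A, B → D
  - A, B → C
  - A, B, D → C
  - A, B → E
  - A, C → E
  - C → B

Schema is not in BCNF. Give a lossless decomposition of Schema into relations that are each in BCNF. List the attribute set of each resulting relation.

{A, C, D, E}; {B, C}

Candidate keys of the original relation: {A, B}, {A, C}, {A, D}.
Within {A, B, C, D, E}: {C}⁺ ∩ {A, B, C, D, E} = {B, C}, not the whole set, so C → B violates BCNF; decompose into {B, C} and {A, C, D, E}.
{B, C}: every determinant is a superkey — BCNF.
{A, C, D, E}: every determinant is a superkey — BCNF.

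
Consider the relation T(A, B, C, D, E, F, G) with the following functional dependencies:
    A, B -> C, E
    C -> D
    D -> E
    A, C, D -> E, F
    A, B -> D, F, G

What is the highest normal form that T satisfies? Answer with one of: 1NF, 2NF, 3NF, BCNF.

2NF

Candidate key: {A, B}. Prime attributes: {A, B}.
C -> D: {C}⁺ = {C, D, E}, which is not all of the attributes, so the left side is not a superkey — BCNF is violated.
C -> D determines the non-prime attribute {D} from a non-superkey — 3NF is violated.
Checking every proper subset of each key, none determines a non-prime attribute — 2NF is satisfied.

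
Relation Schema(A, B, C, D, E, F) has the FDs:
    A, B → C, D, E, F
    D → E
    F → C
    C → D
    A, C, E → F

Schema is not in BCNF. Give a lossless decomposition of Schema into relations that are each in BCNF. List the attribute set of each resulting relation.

Candidate key of the original relation: {A, B}.
In {A, B, C, D, E, F}, {D} is not a superkey ({D}⁺ restricted to this set is {D, E}), so split on D → E into {D, E} and {A, B, C, D, F}.
{D, E}: every determinant is a superkey — BCNF.
In {A, B, C, D, F}, {F} is not a superkey ({F}⁺ restricted to this set is {C, D, F}), so split on F → C, D into {C, D, F} and {A, B, F}.
In {C, D, F}, {C} is not a superkey ({C}⁺ restricted to this set is {C, D}), so split on C → D into {C, D} and {C, F}.
{C, D}: every determinant is a superkey — BCNF.
{C, F}: every determinant is a superkey — BCNF.
{A, B, F}: every determinant is a superkey — BCNF.

{A, B, F}; {C, D}; {C, F}; {D, E}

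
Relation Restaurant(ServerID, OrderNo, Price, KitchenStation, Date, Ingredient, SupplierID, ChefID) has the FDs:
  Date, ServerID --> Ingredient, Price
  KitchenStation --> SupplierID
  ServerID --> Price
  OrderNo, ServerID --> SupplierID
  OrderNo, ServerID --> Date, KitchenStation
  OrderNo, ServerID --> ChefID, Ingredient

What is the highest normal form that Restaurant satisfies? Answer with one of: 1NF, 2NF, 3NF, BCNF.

1NF

Candidate key: {OrderNo, ServerID}. Prime attributes: {OrderNo, ServerID}.
For Date, ServerID --> Ingredient, Price we have {Date, ServerID}⁺ = {Date, Ingredient, Price, ServerID}; {Date, ServerID} is not a superkey, so BCNF fails.
Because {Ingredient, Price} are non-prime and the left side of Date, ServerID --> Ingredient, Price is not a superkey, the relation is not in 3NF.
Since {ServerID} ⊂ {OrderNo, ServerID} and {ServerID}⁺ ⊇ {Price} with {Price} non-prime, there is a partial dependency; 2NF fails.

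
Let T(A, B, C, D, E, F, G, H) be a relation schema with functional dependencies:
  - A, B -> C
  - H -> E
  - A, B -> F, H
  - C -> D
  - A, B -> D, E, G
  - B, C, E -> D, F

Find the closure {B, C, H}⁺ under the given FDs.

{B, C, D, E, F, H}

Start with {B, C, H}.
H -> E applies; add {E} → now {B, C, E, H}.
C -> D applies; add {D} → now {B, C, D, E, H}.
B, C, E -> D, F applies; add {F} → now {B, C, D, E, F, H}.
No further FD applies.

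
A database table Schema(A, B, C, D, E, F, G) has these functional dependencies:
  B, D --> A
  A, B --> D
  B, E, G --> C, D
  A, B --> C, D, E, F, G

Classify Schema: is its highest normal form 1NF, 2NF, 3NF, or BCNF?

BCNF

Candidate keys: {A, B}, {B, D}, {B, E, G}. Prime attributes: {A, B, D, E, G}.
Each dependency's left side is a superkey — BCNF holds.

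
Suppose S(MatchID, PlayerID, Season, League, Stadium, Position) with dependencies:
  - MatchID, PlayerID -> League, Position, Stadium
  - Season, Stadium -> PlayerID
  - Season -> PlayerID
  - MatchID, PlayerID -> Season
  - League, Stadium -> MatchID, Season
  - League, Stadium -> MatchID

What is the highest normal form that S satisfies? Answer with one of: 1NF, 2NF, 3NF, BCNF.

Candidate keys: {League, Stadium}, {MatchID, PlayerID}, {MatchID, Season}. Prime attributes: {League, MatchID, PlayerID, Season, Stadium}.
For Season, Stadium -> PlayerID we have {Season, Stadium}⁺ = {PlayerID, Season, Stadium}; {Season, Stadium} is not a superkey, so BCNF fails.
Its right-hand attributes {PlayerID} are all prime, as are those of every other non-superkey FD — the relation is in 3NF.

3NF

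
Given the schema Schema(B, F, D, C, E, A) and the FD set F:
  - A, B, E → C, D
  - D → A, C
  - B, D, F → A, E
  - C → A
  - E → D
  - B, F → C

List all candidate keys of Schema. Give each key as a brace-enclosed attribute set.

{B, D, F}, {B, E, F}

No FD produces {B, F}, so they must be in every candidate key.
{B, D, F}⁺ = {A, B, C, D, E, F}, which is every attribute, so {B, D, F} is a candidate key.
{B, E, F}⁺ = {A, B, C, D, E, F}, which is every attribute, so {B, E, F} is a candidate key.
These are minimal and exhaustive — every other superkey contains one of them.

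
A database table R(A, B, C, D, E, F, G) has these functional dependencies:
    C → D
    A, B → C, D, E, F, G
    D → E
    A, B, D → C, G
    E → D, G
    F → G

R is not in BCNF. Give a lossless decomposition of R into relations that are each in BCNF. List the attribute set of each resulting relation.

Candidate key of the original relation: {A, B}.
In {A, B, C, D, E, F, G}, {C} is not a superkey ({C}⁺ restricted to this set is {C, D, E, G}), so split on C → D, E, G into {C, D, E, G} and {A, B, C, F}.
In {C, D, E, G}, {D} is not a superkey ({D}⁺ restricted to this set is {D, E, G}), so split on D → E, G into {D, E, G} and {C, D}.
{D, E, G}: every determinant is a superkey — BCNF.
{C, D}: every determinant is a superkey — BCNF.
{A, B, C, F}: every determinant is a superkey — BCNF.

{A, B, C, F}; {C, D}; {D, E, G}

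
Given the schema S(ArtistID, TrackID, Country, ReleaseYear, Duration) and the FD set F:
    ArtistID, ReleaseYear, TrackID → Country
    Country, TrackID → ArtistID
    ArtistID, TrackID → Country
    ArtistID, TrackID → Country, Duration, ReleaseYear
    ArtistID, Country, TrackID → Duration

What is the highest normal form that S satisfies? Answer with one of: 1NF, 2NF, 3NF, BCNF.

Candidate keys: {ArtistID, TrackID}, {Country, TrackID}. Prime attributes: {ArtistID, Country, TrackID}.
Every FD has a superkey on the left, so the relation is in BCNF.

BCNF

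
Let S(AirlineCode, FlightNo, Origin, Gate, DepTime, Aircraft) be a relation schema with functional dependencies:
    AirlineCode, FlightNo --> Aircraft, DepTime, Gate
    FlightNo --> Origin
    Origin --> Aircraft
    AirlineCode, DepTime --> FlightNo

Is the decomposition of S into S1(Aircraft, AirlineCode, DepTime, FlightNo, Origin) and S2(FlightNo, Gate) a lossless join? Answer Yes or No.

Common attributes: {FlightNo}; their closure is {Aircraft, FlightNo, Origin}.
The closure covers neither S1 nor S2 entirely; the join is not lossless.

No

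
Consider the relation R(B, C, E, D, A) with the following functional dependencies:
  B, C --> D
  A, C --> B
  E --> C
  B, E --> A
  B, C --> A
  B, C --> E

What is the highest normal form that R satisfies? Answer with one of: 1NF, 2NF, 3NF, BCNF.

Candidate keys: {A, C}, {A, E}, {B, C}, {B, E}. Prime attributes: {A, B, C, E}.
For E --> C we have {E}⁺ = {C, E}; {E} is not a superkey, so BCNF fails.
Its right-hand attributes {C} are all prime, as are those of every other non-superkey FD — the relation is in 3NF.

3NF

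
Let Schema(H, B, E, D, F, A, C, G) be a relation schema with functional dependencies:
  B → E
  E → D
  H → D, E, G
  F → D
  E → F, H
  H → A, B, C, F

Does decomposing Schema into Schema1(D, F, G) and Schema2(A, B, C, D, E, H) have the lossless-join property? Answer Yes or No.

No

Common attributes: {D}; their closure is {D}.
Schema1 ⊄ {D} and Schema2 ⊄ {D}, so the split is lossy.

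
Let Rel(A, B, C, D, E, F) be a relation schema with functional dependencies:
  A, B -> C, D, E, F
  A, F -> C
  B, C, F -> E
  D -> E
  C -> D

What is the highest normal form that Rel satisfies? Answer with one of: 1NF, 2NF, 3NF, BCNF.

Candidate key: {A, B}. Prime attributes: {A, B}.
A, F -> C: {A, F}⁺ = {A, C, D, E, F}, which is not all of the attributes, so the left side is not a superkey — BCNF is violated.
A, F -> C determines the non-prime attribute {C} from a non-superkey — 3NF is violated.
No proper subset of a key has a non-prime attribute in its closure, so there is no partial dependency; 2NF holds.

2NF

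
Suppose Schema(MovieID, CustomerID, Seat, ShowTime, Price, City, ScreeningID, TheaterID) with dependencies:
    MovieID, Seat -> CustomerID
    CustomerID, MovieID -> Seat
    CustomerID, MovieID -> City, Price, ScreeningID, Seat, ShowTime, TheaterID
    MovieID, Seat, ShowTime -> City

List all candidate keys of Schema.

No FD produces {MovieID}, so it must be in every candidate key.
{CustomerID, MovieID}⁺ = {City, CustomerID, MovieID, Price, ScreeningID, Seat, ShowTime, TheaterID}, which is every attribute, so {CustomerID, MovieID} is a candidate key.
{MovieID, Seat}⁺ = {City, CustomerID, MovieID, Price, ScreeningID, Seat, ShowTime, TheaterID}, which is every attribute, so {MovieID, Seat} is a candidate key.
No proper subset of any of these is a key, and no other minimal superkey exists.

{CustomerID, MovieID}, {MovieID, Seat}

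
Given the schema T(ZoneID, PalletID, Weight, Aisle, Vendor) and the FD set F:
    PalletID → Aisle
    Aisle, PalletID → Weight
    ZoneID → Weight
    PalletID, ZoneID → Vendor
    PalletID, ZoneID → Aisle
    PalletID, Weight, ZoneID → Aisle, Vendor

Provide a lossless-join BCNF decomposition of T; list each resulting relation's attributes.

Candidate key of the original relation: {PalletID, ZoneID}.
Within {Aisle, PalletID, Vendor, Weight, ZoneID}: {PalletID}⁺ ∩ {Aisle, PalletID, Vendor, Weight, ZoneID} = {Aisle, PalletID, Weight}, not the whole set, so PalletID → Aisle, Weight violates BCNF; decompose into {Aisle, PalletID, Weight} and {PalletID, Vendor, ZoneID}.
{Aisle, PalletID, Weight} is in BCNF.
{PalletID, Vendor, ZoneID} is in BCNF.

{Aisle, PalletID, Weight}; {PalletID, Vendor, ZoneID}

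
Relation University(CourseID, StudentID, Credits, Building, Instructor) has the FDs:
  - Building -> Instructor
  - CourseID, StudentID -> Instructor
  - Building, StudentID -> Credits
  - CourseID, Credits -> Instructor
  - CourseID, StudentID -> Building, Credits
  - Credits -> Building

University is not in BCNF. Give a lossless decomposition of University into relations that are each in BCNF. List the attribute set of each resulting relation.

{Building, CourseID, StudentID}; {Building, Credits}; {Building, Instructor}; {Credits, StudentID}

Candidate key of the original relation: {CourseID, StudentID}.
Within {Building, CourseID, Credits, Instructor, StudentID}: {Building}⁺ ∩ {Building, CourseID, Credits, Instructor, StudentID} = {Building, Instructor}, not the whole set, so Building -> Instructor violates BCNF; decompose into {Building, Instructor} and {Building, CourseID, Credits, StudentID}.
{Building, Instructor} is in BCNF.
Within {Building, CourseID, Credits, StudentID}: {Building, StudentID}⁺ ∩ {Building, CourseID, Credits, StudentID} = {Building, Credits, StudentID}, not the whole set, so Building, StudentID -> Credits violates BCNF; decompose into {Building, Credits, StudentID} and {Building, CourseID, StudentID}.
Within {Building, Credits, StudentID}: {Credits}⁺ ∩ {Building, Credits, StudentID} = {Building, Credits}, not the whole set, so Credits -> Building violates BCNF; decompose into {Building, Credits} and {Credits, StudentID}.
{Building, Credits} is in BCNF.
{Credits, StudentID} is in BCNF.
{Building, CourseID, StudentID} is in BCNF.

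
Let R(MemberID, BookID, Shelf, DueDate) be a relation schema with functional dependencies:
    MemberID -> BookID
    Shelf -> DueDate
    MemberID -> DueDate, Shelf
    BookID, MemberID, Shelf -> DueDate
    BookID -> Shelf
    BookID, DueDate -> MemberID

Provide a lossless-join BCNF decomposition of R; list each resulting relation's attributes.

Candidate keys of the original relation: {BookID}, {MemberID}.
{BookID, DueDate, MemberID, Shelf}: {Shelf} determines {DueDate, Shelf} here but is not a superkey — split on Shelf -> DueDate, giving {DueDate, Shelf} and {BookID, MemberID, Shelf}.
{DueDate, Shelf} has no BCNF violation.
{BookID, MemberID, Shelf} has no BCNF violation.

{BookID, MemberID, Shelf}; {DueDate, Shelf}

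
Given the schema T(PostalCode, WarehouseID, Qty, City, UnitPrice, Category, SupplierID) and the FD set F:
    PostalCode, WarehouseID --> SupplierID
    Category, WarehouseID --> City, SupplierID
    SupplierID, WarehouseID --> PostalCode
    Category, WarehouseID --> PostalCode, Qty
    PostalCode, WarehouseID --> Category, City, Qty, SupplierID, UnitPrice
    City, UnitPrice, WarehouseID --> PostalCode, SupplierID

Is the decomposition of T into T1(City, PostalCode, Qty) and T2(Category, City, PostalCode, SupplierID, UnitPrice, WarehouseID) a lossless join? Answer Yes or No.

T1 ∩ T2 = {City, PostalCode}; its closure under F is {City, PostalCode}.
T1 ⊄ {City, PostalCode} and T2 ⊄ {City, PostalCode}, so the split is lossy.

No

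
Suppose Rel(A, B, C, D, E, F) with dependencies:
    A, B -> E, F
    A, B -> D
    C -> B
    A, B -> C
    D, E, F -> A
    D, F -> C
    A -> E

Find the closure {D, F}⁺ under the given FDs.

{B, C, D, F}

Start with {D, F}.
D, F -> C applies; add {C} → now {C, D, F}.
C -> B applies; add {B} → now {B, C, D, F}.
No further FD applies.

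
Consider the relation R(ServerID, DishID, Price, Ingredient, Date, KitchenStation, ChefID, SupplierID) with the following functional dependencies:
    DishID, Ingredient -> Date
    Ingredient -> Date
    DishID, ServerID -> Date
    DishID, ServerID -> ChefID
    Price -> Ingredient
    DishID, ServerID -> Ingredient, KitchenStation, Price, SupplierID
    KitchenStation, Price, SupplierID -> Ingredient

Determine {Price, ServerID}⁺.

Start with {Price, ServerID}.
Price -> Ingredient applies; add {Ingredient} → now {Ingredient, Price, ServerID}.
Ingredient -> Date applies; add {Date} → now {Date, Ingredient, Price, ServerID}.
No further FD applies.

{Date, Ingredient, Price, ServerID}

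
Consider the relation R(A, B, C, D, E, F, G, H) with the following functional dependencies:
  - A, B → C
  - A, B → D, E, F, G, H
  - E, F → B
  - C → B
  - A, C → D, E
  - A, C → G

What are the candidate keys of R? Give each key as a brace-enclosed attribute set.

No FD produces {A}, so it must be in every candidate key.
{A, B}⁺ = {A, B, C, D, E, F, G, H} — all of the relation — so {A, B} is a candidate key.
{A, C}⁺ = {A, B, C, D, E, F, G, H} — all of the relation — so {A, C} is a candidate key.
{A, E, F}⁺ = {A, B, C, D, E, F, G, H} — all of the relation — so {A, E, F} is a candidate key.
No proper subset of any of these is a key, and no other minimal superkey exists.

{A, B}, {A, C}, {A, E, F}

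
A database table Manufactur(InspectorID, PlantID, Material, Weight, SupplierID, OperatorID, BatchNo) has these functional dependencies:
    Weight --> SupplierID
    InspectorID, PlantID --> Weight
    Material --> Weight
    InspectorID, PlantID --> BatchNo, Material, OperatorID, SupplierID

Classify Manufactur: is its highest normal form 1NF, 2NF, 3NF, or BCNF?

Candidate key: {InspectorID, PlantID}. Prime attributes: {InspectorID, PlantID}.
Weight --> SupplierID breaks BCNF: {Weight}⁺ = {SupplierID, Weight}, so {Weight} is not a superkey.
Because {SupplierID} is non-prime and the left side of Weight --> SupplierID is not a superkey, the relation is not in 3NF.
Checking every proper subset of each key, none determines a non-prime attribute — 2NF is satisfied.

2NF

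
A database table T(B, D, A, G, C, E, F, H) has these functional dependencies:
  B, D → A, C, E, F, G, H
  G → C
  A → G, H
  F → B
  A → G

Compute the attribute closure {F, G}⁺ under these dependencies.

Start with {F, G}.
G → C applies; add {C} → now {C, F, G}.
F → B applies; add {B} → now {B, C, F, G}.
No further FD applies.

{B, C, F, G}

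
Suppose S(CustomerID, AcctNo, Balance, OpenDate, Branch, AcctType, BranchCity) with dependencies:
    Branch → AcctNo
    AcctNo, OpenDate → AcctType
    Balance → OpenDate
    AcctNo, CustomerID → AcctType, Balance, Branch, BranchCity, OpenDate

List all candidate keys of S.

No FD produces {CustomerID}, so it must be in every candidate key.
Closure of {AcctNo, CustomerID} is {AcctNo, AcctType, Balance, Branch, BranchCity, CustomerID, OpenDate}, the whole schema; {AcctNo, CustomerID} is a candidate key.
Closure of {Branch, CustomerID} is {AcctNo, AcctType, Balance, Branch, BranchCity, CustomerID, OpenDate}, the whole schema; {Branch, CustomerID} is a candidate key.
These are minimal and exhaustive — every other superkey contains one of them.

{AcctNo, CustomerID}, {Branch, CustomerID}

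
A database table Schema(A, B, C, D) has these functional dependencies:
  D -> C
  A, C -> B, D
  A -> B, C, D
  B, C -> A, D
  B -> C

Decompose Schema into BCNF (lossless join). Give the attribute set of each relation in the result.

{A, B, D}; {C, D}

Candidate keys of the original relation: {A}, {B}.
Within {A, B, C, D}: {D}⁺ ∩ {A, B, C, D} = {C, D}, not the whole set, so D -> C violates BCNF; decompose into {C, D} and {A, B, D}.
{C, D} is in BCNF.
{A, B, D} is in BCNF.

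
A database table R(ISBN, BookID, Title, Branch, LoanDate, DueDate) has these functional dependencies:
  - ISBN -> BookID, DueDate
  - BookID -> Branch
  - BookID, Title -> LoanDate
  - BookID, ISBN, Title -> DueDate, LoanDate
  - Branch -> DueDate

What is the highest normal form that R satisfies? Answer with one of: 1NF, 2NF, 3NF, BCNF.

Candidate key: {ISBN, Title}. Prime attributes: {ISBN, Title}.
For ISBN -> BookID, DueDate we have {ISBN}⁺ = {BookID, Branch, DueDate, ISBN}; {ISBN} is not a superkey, so BCNF fails.
ISBN -> BookID, DueDate has non-prime {BookID, DueDate} on the right and a non-superkey on the left, so 3NF fails.
The proper key subset {ISBN} of {ISBN, Title} determines non-prime {BookID, Branch, DueDate}, so the relation is not even in 2NF.

1NF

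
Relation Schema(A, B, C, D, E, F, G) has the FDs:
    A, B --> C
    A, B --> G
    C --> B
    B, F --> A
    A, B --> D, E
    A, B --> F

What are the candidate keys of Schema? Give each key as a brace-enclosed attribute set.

{A, B}, {A, C}, {B, F}, {C, F}

Closure of {A, B} is {A, B, C, D, E, F, G}, the whole schema; {A, B} is a candidate key.
Closure of {A, C} is {A, B, C, D, E, F, G}, the whole schema; {A, C} is a candidate key.
Closure of {B, F} is {A, B, C, D, E, F, G}, the whole schema; {B, F} is a candidate key.
Closure of {C, F} is {A, B, C, D, E, F, G}, the whole schema; {C, F} is a candidate key.
Any other superkey properly contains one of these, so there are no further candidate keys.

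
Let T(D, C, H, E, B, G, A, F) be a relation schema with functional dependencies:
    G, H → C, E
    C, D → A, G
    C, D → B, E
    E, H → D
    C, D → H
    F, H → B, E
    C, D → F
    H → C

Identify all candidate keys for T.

{C, D}, {D, H}, {E, H}, {F, H}, {G, H}

{C, D}⁺ = {A, B, C, D, E, F, G, H} — all of the relation — so {C, D} is a candidate key.
{D, H}⁺ = {A, B, C, D, E, F, G, H} — all of the relation — so {D, H} is a candidate key.
{E, H}⁺ = {A, B, C, D, E, F, G, H} — all of the relation — so {E, H} is a candidate key.
{F, H}⁺ = {A, B, C, D, E, F, G, H} — all of the relation — so {F, H} is a candidate key.
{G, H}⁺ = {A, B, C, D, E, F, G, H} — all of the relation — so {G, H} is a candidate key.
Any other superkey properly contains one of these, so there are no further candidate keys.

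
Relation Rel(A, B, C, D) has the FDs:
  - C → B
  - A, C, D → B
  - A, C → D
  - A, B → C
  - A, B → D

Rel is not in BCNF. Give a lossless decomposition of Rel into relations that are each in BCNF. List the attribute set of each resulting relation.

{A, C, D}; {B, C}

Candidate keys of the original relation: {A, B}, {A, C}.
{A, B, C, D}: {C} determines {B, C} here but is not a superkey — split on C → B, giving {B, C} and {A, C, D}.
{B, C} is in BCNF.
{A, C, D} is in BCNF.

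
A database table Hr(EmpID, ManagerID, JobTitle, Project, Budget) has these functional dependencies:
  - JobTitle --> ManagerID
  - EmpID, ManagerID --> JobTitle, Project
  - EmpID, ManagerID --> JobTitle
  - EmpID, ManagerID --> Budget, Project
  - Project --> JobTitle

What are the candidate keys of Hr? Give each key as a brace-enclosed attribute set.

{EmpID, JobTitle}, {EmpID, ManagerID}, {EmpID, Project}

{EmpID} never appears on the right of any FD, so every key must include it.
{EmpID, JobTitle}⁺ = {Budget, EmpID, JobTitle, ManagerID, Project} — all of the relation — so {EmpID, JobTitle} is a candidate key.
{EmpID, ManagerID}⁺ = {Budget, EmpID, JobTitle, ManagerID, Project} — all of the relation — so {EmpID, ManagerID} is a candidate key.
{EmpID, Project}⁺ = {Budget, EmpID, JobTitle, ManagerID, Project} — all of the relation — so {EmpID, Project} is a candidate key.
Any other superkey properly contains one of these, so there are no further candidate keys.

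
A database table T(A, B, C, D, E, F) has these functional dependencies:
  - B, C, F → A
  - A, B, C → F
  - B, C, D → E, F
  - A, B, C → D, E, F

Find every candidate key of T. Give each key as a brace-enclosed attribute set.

{A, B, C}, {B, C, D}, {B, C, F}

{B, C} never appear on the right of any FD, so every key must include all of them.
{A, B, C}⁺ = {A, B, C, D, E, F}, which is every attribute, so {A, B, C} is a candidate key.
{B, C, D}⁺ = {A, B, C, D, E, F}, which is every attribute, so {B, C, D} is a candidate key.
{B, C, F}⁺ = {A, B, C, D, E, F}, which is every attribute, so {B, C, F} is a candidate key.
These are minimal and exhaustive — every other superkey contains one of them.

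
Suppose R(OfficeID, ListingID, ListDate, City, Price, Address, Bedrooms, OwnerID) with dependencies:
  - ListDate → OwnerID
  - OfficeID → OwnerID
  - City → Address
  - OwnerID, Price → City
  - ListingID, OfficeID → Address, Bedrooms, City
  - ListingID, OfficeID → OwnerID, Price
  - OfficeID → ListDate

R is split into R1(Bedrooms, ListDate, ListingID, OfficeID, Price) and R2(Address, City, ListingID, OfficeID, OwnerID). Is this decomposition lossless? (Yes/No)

R1 ∩ R2 = {ListingID, OfficeID}; its closure under F is {Address, Bedrooms, City, ListDate, ListingID, OfficeID, OwnerID, Price}.
R1 is contained in that closure, so R1 ∩ R2 → R1 holds and the join is lossless.

Yes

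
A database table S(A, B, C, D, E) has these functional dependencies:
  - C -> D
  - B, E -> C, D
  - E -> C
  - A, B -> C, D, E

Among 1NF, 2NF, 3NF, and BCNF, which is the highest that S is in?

2NF

Candidate key: {A, B}. Prime attributes: {A, B}.
For C -> D we have {C}⁺ = {C, D}; {C} is not a superkey, so BCNF fails.
C -> D has non-prime {D} on the right and a non-superkey on the left, so 3NF fails.
No non-prime attribute depends on a proper subset of any candidate key, so 2NF holds.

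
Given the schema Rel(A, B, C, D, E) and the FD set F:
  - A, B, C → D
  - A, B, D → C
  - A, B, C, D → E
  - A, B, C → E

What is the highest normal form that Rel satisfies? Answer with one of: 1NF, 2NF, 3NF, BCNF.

BCNF

Candidate keys: {A, B, C}, {A, B, D}. Prime attributes: {A, B, C, D}.
The left-hand side of every FD is a superkey, so BCNF is satisfied.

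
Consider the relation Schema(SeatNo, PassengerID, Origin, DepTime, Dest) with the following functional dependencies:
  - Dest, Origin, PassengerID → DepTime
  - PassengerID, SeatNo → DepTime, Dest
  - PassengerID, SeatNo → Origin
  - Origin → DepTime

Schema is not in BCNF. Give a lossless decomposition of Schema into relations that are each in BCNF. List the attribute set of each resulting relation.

{DepTime, Origin}; {Dest, Origin, PassengerID, SeatNo}

Candidate key of the original relation: {PassengerID, SeatNo}.
In {DepTime, Dest, Origin, PassengerID, SeatNo}, {Dest, Origin, PassengerID} is not a superkey ({Dest, Origin, PassengerID}⁺ restricted to this set is {DepTime, Dest, Origin, PassengerID}), so split on Dest, Origin, PassengerID → DepTime into {DepTime, Dest, Origin, PassengerID} and {Dest, Origin, PassengerID, SeatNo}.
In {DepTime, Dest, Origin, PassengerID}, {Origin} is not a superkey ({Origin}⁺ restricted to this set is {DepTime, Origin}), so split on Origin → DepTime into {DepTime, Origin} and {Dest, Origin, PassengerID}.
{DepTime, Origin} is in BCNF.
{Dest, Origin, PassengerID} is in BCNF.
{Dest, Origin, PassengerID, SeatNo} is in BCNF.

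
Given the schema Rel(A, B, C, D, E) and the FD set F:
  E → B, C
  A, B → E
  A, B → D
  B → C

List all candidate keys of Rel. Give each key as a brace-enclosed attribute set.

{A, B}, {A, E}

{A} never appears on the right of any FD, so every key must include it.
{A, B}⁺ = {A, B, C, D, E}, which is every attribute, so {A, B} is a candidate key.
{A, E}⁺ = {A, B, C, D, E}, which is every attribute, so {A, E} is a candidate key.
No proper subset of any of these is a key, and no other minimal superkey exists.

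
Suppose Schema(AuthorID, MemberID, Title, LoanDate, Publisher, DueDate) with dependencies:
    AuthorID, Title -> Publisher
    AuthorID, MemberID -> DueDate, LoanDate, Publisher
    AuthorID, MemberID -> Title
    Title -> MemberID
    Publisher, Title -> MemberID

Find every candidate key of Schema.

{AuthorID, MemberID}, {AuthorID, Title}

{AuthorID} never appears on the right of any FD, so every key must include it.
Closure of {AuthorID, MemberID} is {AuthorID, DueDate, LoanDate, MemberID, Publisher, Title}, the whole schema; {AuthorID, MemberID} is a candidate key.
Closure of {AuthorID, Title} is {AuthorID, DueDate, LoanDate, MemberID, Publisher, Title}, the whole schema; {AuthorID, Title} is a candidate key.
Any other superkey properly contains one of these, so there are no further candidate keys.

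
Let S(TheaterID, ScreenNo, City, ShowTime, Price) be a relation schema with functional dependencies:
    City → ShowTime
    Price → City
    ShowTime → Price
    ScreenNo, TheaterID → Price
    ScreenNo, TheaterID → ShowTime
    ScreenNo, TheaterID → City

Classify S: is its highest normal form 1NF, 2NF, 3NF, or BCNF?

Candidate key: {ScreenNo, TheaterID}. Prime attributes: {ScreenNo, TheaterID}.
City → ShowTime: {City}⁺ = {City, Price, ShowTime}, which is not all of the attributes, so the left side is not a superkey — BCNF is violated.
City → ShowTime has non-prime {ShowTime} on the right and a non-superkey on the left, so 3NF fails.
Checking every proper subset of each key, none determines a non-prime attribute — 2NF is satisfied.

2NF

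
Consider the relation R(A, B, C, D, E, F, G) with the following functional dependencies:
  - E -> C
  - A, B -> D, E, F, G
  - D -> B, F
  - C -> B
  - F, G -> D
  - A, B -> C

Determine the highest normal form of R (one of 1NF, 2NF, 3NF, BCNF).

Candidate keys: {A, B}, {A, C}, {A, D}, {A, E}, {A, F, G}. Prime attributes: {A, B, C, D, E, F, G}.
E -> C: {E}⁺ = {B, C, E}, which is not all of the attributes, so the left side is not a superkey — BCNF is violated.
Its right-hand attributes {C} are all prime, as are those of every other non-superkey FD — the relation is in 3NF.

3NF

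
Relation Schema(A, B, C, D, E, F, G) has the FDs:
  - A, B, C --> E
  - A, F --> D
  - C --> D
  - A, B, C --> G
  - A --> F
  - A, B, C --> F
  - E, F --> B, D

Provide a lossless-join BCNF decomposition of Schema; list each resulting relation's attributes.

{A, B, E}; {A, C, E, G}; {A, D, F}

Candidate keys of the original relation: {A, B, C}, {A, C, E}.
Within {A, B, C, D, E, F, G}: {A, F}⁺ ∩ {A, B, C, D, E, F, G} = {A, D, F}, not the whole set, so A, F --> D violates BCNF; decompose into {A, D, F} and {A, B, C, E, F, G}.
{A, D, F}: every determinant is a superkey — BCNF.
Within {A, B, C, E, F, G}: {A}⁺ ∩ {A, B, C, E, F, G} = {A, F}, not the whole set, so A --> F violates BCNF; decompose into {A, F} and {A, B, C, E, G}.
{A, F}: every determinant is a superkey — BCNF.
Within {A, B, C, E, G}: {A, E}⁺ ∩ {A, B, C, E, G} = {A, B, E}, not the whole set, so A, E --> B violates BCNF; decompose into {A, B, E} and {A, C, E, G}.
{A, B, E}: every determinant is a superkey — BCNF.
{A, C, E, G}: every determinant is a superkey — BCNF.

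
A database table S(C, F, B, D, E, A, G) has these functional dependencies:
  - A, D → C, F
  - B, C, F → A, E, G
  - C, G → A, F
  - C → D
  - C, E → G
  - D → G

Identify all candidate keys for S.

{B} never appears on the right of any FD, so every key must include it.
{B, C}⁺ = {A, B, C, D, E, F, G}, which is every attribute, so {B, C} is a candidate key.
{A, B, D}⁺ = {A, B, C, D, E, F, G}, which is every attribute, so {A, B, D} is a candidate key.
No proper subset of any of these is a key, and no other minimal superkey exists.

{A, B, D}, {B, C}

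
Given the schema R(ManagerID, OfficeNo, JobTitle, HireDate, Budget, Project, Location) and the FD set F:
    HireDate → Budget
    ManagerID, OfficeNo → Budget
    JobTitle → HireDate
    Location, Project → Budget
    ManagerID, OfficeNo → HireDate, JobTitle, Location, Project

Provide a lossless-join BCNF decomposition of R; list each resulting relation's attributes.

Candidate key of the original relation: {ManagerID, OfficeNo}.
{Budget, HireDate, JobTitle, Location, ManagerID, OfficeNo, Project}: {HireDate} determines {Budget, HireDate} here but is not a superkey — split on HireDate → Budget, giving {Budget, HireDate} and {HireDate, JobTitle, Location, ManagerID, OfficeNo, Project}.
{Budget, HireDate} is in BCNF.
{HireDate, JobTitle, Location, ManagerID, OfficeNo, Project}: {JobTitle} determines {HireDate, JobTitle} here but is not a superkey — split on JobTitle → HireDate, giving {HireDate, JobTitle} and {JobTitle, Location, ManagerID, OfficeNo, Project}.
{HireDate, JobTitle} is in BCNF.
{JobTitle, Location, ManagerID, OfficeNo, Project} is in BCNF.

{Budget, HireDate}; {HireDate, JobTitle}; {JobTitle, Location, ManagerID, OfficeNo, Project}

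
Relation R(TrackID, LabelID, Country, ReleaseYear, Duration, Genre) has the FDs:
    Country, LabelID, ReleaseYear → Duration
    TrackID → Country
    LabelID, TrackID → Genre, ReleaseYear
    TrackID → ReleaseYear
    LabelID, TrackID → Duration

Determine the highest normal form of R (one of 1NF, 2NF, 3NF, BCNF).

1NF

Candidate key: {LabelID, TrackID}. Prime attributes: {LabelID, TrackID}.
For Country, LabelID, ReleaseYear → Duration we have {Country, LabelID, ReleaseYear}⁺ = {Country, Duration, LabelID, ReleaseYear}; {Country, LabelID, ReleaseYear} is not a superkey, so BCNF fails.
Because {Duration} is non-prime and the left side of Country, LabelID, ReleaseYear → Duration is not a superkey, the relation is not in 3NF.
{TrackID} is a proper subset of the key {LabelID, TrackID}, and {TrackID}⁺ contains the non-prime attributes {Country, ReleaseYear} — a partial dependency, so 2NF is violated.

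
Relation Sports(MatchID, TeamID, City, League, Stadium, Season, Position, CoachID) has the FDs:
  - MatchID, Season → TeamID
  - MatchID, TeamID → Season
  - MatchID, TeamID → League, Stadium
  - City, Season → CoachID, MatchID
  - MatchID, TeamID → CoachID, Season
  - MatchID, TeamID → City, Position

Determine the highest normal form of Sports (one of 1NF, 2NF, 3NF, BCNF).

Candidate keys: {City, Season}, {MatchID, Season}, {MatchID, TeamID}. Prime attributes: {City, MatchID, Season, TeamID}.
Each dependency's left side is a superkey — BCNF holds.

BCNF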